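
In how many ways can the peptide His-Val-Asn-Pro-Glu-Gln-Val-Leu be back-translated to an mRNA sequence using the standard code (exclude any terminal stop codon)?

6144

His: 2 codons.
Val: 4 codons.
Asn: 2 codons.
Pro: 4 codons.
Glu: 2 codons.
Gln: 2 codons.
Val: 4 codons.
Leu: 6 codons.
2 × 4 × 2 × 4 × 2 × 2 × 4 × 6 = 6144.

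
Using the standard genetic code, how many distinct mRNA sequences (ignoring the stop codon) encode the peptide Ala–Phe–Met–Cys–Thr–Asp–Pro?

Ala: 4 codons.
Phe: 2 codons.
Met: 1 codon.
Cys: 2 codons.
Thr: 4 codons.
Asp: 2 codons.
Pro: 4 codons.
4 × 2 × 1 × 2 × 4 × 2 × 4 = 512.

512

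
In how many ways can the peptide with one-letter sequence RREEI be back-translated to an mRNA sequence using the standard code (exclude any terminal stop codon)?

Arg: 6 codons.
Arg: 6 codons.
Glu: 2 codons.
Glu: 2 codons.
Ile: 3 codons.
6 × 6 × 2 × 2 × 3 = 432.

432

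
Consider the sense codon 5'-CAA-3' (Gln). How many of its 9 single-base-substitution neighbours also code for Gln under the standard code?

1

Position 1: none → 0 synonymous.
Position 2: none → 0 synonymous.
Position 3: CAG → 1 synonymous.
Total: 0 + 0 + 1 = 1.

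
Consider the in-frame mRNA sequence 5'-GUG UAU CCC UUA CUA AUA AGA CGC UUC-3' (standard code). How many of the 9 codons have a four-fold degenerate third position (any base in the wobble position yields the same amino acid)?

4

Codon 1 GUG (Val): third position 4-fold.
Codon 2 UAU (Tyr): third position 2-fold.
Codon 3 CCC (Pro): third position 4-fold.
Codon 4 UUA (Leu): third position 2-fold.
Codon 5 CUA (Leu): third position 4-fold.
Codon 6 AUA (Ile): third position 3-fold.
Codon 7 AGA (Arg): third position 2-fold.
Codon 8 CGC (Arg): third position 4-fold.
Codon 9 UUC (Phe): third position 2-fold.
Four-fold degenerate third positions: 4.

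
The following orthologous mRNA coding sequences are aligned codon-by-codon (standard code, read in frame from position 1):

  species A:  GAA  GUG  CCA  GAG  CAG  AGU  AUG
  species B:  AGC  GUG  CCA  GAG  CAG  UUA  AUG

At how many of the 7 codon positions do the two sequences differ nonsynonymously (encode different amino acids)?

Codon 1: GAA Glu / AGC Ser — nonsynonymous.
Codon 2: GUG Val / GUG Val — identical.
Codon 3: CCA Pro / CCA Pro — identical.
Codon 4: GAG Glu / GAG Glu — identical.
Codon 5: CAG Gln / CAG Gln — identical.
Codon 6: AGU Ser / UUA Leu — nonsynonymous.
Codon 7: AUG Met / AUG Met — identical.
Nonsynonymous differences: 2.

2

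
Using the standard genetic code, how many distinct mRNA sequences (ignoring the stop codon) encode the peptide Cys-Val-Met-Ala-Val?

Cys: 2 codons.
Val: 4 codons.
Met: 1 codon.
Ala: 4 codons.
Val: 4 codons.
2 × 4 × 1 × 4 × 4 = 128.

128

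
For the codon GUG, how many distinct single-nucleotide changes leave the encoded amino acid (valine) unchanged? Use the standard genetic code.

Position 1: none → 0 synonymous.
Position 2: none → 0 synonymous.
Position 3: GUU, GUC, GUA → 3 synonymous.
Total: 0 + 0 + 3 = 3.

3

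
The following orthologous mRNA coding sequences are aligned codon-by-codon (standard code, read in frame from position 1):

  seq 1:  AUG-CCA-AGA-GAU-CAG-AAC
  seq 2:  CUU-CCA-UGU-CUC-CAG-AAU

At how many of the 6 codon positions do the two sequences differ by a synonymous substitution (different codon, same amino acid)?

1

Codon 1: AUG Met / CUU Leu — nonsynonymous.
Codon 2: CCA Pro / CCA Pro — identical.
Codon 3: AGA Arg / UGU Cys — nonsynonymous.
Codon 4: GAU Asp / CUC Leu — nonsynonymous.
Codon 5: CAG Gln / CAG Gln — identical.
Codon 6: AAC Asn / AAU Asn — synonymous.
Synonymous differences: 1.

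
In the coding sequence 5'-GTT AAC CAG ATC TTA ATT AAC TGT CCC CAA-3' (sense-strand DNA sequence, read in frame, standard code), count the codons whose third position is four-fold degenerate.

Codon 1 GTT (Val): third position 4-fold.
Codon 2 AAC (Asn): third position 2-fold.
Codon 3 CAG (Gln): third position 2-fold.
Codon 4 ATC (Ile): third position 3-fold.
Codon 5 TTA (Leu): third position 2-fold.
Codon 6 ATT (Ile): third position 3-fold.
Codon 7 AAC (Asn): third position 2-fold.
Codon 8 TGT (Cys): third position 2-fold.
Codon 9 CCC (Pro): third position 4-fold.
Codon 10 CAA (Gln): third position 2-fold.
Four-fold degenerate third positions: 2.

2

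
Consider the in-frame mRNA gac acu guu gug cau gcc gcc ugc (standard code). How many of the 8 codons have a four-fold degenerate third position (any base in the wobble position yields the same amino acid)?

Codon 1 GAC (Asp): third position 2-fold.
Codon 2 ACU (Thr): third position 4-fold.
Codon 3 GUU (Val): third position 4-fold.
Codon 4 GUG (Val): third position 4-fold.
Codon 5 CAU (His): third position 2-fold.
Codon 6 GCC (Ala): third position 4-fold.
Codon 7 GCC (Ala): third position 4-fold.
Codon 8 UGC (Cys): third position 2-fold.
Four-fold degenerate third positions: 5.

5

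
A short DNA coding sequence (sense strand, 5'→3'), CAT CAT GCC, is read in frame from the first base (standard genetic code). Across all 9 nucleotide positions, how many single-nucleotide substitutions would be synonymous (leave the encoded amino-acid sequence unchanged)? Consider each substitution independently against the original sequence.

5

Codon 1 (CAT, His): 1 synonymous substitution.
Codon 2 (CAT, His): 1 synonymous substitution.
Codon 3 (GCC, Ala): 3 synonymous substitutions.
Total: 1 + 1 + 3 = 5.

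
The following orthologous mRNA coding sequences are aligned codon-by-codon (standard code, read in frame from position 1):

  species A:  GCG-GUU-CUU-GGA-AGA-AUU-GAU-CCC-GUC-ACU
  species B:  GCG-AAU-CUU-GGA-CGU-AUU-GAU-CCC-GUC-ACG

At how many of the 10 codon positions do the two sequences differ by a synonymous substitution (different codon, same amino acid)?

2

Codon 1: GCG Ala / GCG Ala — identical.
Codon 2: GUU Val / AAU Asn — nonsynonymous.
Codon 3: CUU Leu / CUU Leu — identical.
Codon 4: GGA Gly / GGA Gly — identical.
Codon 5: AGA Arg / CGU Arg — synonymous.
Codon 6: AUU Ile / AUU Ile — identical.
Codon 7: GAU Asp / GAU Asp — identical.
Codon 8: CCC Pro / CCC Pro — identical.
Codon 9: GUC Val / GUC Val — identical.
Codon 10: ACU Thr / ACG Thr — synonymous.
Synonymous differences: 2.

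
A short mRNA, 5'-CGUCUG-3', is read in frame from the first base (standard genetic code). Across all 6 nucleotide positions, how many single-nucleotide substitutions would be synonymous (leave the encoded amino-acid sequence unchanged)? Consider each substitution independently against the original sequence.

Codon 1 (CGU, Arg): 3 synonymous substitutions.
Codon 2 (CUG, Leu): 4 synonymous substitutions.
Total: 3 + 4 = 7.

7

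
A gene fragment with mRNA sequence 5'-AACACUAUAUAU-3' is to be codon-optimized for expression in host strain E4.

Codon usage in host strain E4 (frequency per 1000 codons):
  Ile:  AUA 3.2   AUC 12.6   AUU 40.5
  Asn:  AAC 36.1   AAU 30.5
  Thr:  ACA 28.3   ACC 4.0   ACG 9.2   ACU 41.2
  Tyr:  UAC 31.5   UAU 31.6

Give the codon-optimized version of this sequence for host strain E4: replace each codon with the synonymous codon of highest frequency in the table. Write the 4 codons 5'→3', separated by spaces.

AAC ACU AUU UAU

Codon 1 (Asn): best is AAC at 36.1.
Codon 2 (Thr): best is ACU at 41.2.
Codon 3 (Ile): best is AUU at 40.5.
Codon 4 (Tyr): best is UAU at 31.6.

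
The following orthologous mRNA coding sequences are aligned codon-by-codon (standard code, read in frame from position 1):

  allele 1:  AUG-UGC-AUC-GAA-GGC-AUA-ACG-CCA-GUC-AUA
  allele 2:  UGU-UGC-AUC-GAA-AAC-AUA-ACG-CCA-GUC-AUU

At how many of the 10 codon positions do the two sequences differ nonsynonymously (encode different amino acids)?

2

Codon 1: AUG Met / UGU Cys — nonsynonymous.
Codon 2: UGC Cys / UGC Cys — identical.
Codon 3: AUC Ile / AUC Ile — identical.
Codon 4: GAA Glu / GAA Glu — identical.
Codon 5: GGC Gly / AAC Asn — nonsynonymous.
Codon 6: AUA Ile / AUA Ile — identical.
Codon 7: ACG Thr / ACG Thr — identical.
Codon 8: CCA Pro / CCA Pro — identical.
Codon 9: GUC Val / GUC Val — identical.
Codon 10: AUA Ile / AUU Ile — synonymous.
Nonsynonymous differences: 2.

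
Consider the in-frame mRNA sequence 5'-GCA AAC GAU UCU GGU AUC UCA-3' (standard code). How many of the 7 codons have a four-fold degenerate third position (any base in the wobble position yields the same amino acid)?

4

Codon 1 GCA (Ala): third position 4-fold.
Codon 2 AAC (Asn): third position 2-fold.
Codon 3 GAU (Asp): third position 2-fold.
Codon 4 UCU (Ser): third position 4-fold.
Codon 5 GGU (Gly): third position 4-fold.
Codon 6 AUC (Ile): third position 3-fold.
Codon 7 UCA (Ser): third position 4-fold.
Four-fold degenerate third positions: 4.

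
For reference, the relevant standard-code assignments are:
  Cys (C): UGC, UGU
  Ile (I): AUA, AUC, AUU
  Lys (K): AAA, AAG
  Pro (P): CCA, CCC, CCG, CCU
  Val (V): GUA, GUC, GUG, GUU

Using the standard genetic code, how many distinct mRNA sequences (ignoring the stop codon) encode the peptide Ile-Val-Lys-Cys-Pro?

Ile: 3 codons.
Val: 4 codons.
Lys: 2 codons.
Cys: 2 codons.
Pro: 4 codons.
3 × 4 × 2 × 2 × 4 = 192.

192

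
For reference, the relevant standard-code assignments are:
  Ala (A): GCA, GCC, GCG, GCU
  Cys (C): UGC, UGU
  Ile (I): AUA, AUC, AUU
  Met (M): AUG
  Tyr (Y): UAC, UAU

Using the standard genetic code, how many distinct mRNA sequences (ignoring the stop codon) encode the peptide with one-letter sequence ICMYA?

48

Ile: 3 codons.
Cys: 2 codons.
Met: 1 codon.
Tyr: 2 codons.
Ala: 4 codons.
3 × 2 × 1 × 2 × 4 = 48.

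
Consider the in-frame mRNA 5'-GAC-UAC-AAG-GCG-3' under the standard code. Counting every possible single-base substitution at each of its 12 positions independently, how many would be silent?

6

Codon 1 (GAC, Asp): 1 synonymous substitution.
Codon 2 (UAC, Tyr): 1 synonymous substitution.
Codon 3 (AAG, Lys): 1 synonymous substitution.
Codon 4 (GCG, Ala): 3 synonymous substitutions.
Total: 1 + 1 + 1 + 3 = 6.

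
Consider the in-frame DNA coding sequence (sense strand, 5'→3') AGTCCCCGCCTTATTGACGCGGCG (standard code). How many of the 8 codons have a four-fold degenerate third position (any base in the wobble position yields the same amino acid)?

5

Codon 1 AGT (Ser): third position 2-fold.
Codon 2 CCC (Pro): third position 4-fold.
Codon 3 CGC (Arg): third position 4-fold.
Codon 4 CTT (Leu): third position 4-fold.
Codon 5 ATT (Ile): third position 3-fold.
Codon 6 GAC (Asp): third position 2-fold.
Codon 7 GCG (Ala): third position 4-fold.
Codon 8 GCG (Ala): third position 4-fold.
Four-fold degenerate third positions: 5.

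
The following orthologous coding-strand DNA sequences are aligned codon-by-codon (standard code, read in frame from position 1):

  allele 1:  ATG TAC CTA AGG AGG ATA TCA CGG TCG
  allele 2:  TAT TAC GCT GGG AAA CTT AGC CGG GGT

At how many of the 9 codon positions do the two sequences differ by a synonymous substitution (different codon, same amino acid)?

1

Codon 1: ATG Met / TAT Tyr — nonsynonymous.
Codon 2: TAC Tyr / TAC Tyr — identical.
Codon 3: CTA Leu / GCT Ala — nonsynonymous.
Codon 4: AGG Arg / GGG Gly — nonsynonymous.
Codon 5: AGG Arg / AAA Lys — nonsynonymous.
Codon 6: ATA Ile / CTT Leu — nonsynonymous.
Codon 7: TCA Ser / AGC Ser — synonymous.
Codon 8: CGG Arg / CGG Arg — identical.
Codon 9: TCG Ser / GGT Gly — nonsynonymous.
Synonymous differences: 1.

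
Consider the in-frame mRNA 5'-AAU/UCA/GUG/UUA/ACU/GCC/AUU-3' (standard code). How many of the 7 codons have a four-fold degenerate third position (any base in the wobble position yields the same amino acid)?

Codon 1 AAU (Asn): third position 2-fold.
Codon 2 UCA (Ser): third position 4-fold.
Codon 3 GUG (Val): third position 4-fold.
Codon 4 UUA (Leu): third position 2-fold.
Codon 5 ACU (Thr): third position 4-fold.
Codon 6 GCC (Ala): third position 4-fold.
Codon 7 AUU (Ile): third position 3-fold.
Four-fold degenerate third positions: 4.

4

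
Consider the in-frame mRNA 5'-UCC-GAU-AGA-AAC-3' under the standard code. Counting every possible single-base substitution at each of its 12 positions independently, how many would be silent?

7

Codon 1 (UCC, Ser): 3 synonymous substitutions.
Codon 2 (GAU, Asp): 1 synonymous substitution.
Codon 3 (AGA, Arg): 2 synonymous substitutions.
Codon 4 (AAC, Asn): 1 synonymous substitution.
Total: 3 + 1 + 2 + 1 = 7.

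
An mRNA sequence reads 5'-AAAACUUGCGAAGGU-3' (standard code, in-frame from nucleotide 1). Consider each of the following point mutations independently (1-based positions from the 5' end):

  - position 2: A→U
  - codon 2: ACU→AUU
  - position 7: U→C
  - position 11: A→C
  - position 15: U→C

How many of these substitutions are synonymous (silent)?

1

Codon 1: AAA (Lys) → AUA (Ile) — missense.
Codon 2: ACU (Thr) → AUU (Ile) — missense.
Codon 3: UGC (Cys) → CGC (Arg) — missense.
Codon 4: GAA (Glu) → GCA (Ala) — missense.
Codon 5: GGU (Gly) → GGC (Gly) — synonymous.
Synonymous: 1 of 5.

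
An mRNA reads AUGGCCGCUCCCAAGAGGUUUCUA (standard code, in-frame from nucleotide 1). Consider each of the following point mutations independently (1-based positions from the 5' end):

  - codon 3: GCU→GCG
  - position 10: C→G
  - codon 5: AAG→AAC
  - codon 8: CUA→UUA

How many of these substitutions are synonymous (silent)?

Codon 3: GCU (Ala) → GCG (Ala) — synonymous.
Codon 4: CCC (Pro) → GCC (Ala) — missense.
Codon 5: AAG (Lys) → AAC (Asn) — missense.
Codon 8: CUA (Leu) → UUA (Leu) — synonymous.
Synonymous: 2 of 4.

2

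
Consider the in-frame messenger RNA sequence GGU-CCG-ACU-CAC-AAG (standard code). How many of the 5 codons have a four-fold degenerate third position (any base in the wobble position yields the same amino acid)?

Codon 1 GGU (Gly): third position 4-fold.
Codon 2 CCG (Pro): third position 4-fold.
Codon 3 ACU (Thr): third position 4-fold.
Codon 4 CAC (His): third position 2-fold.
Codon 5 AAG (Lys): third position 2-fold.
Four-fold degenerate third positions: 3.

3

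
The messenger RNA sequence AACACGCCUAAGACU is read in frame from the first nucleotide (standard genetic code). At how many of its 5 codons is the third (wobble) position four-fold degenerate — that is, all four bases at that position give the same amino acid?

3

Codon 1 AAC (Asn): third position 2-fold.
Codon 2 ACG (Thr): third position 4-fold.
Codon 3 CCU (Pro): third position 4-fold.
Codon 4 AAG (Lys): third position 2-fold.
Codon 5 ACU (Thr): third position 4-fold.
Four-fold degenerate third positions: 3.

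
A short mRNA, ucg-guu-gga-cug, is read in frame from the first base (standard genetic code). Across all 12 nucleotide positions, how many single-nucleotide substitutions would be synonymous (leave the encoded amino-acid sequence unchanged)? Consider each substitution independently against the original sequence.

Codon 1 (UCG, Ser): 3 synonymous substitutions.
Codon 2 (GUU, Val): 3 synonymous substitutions.
Codon 3 (GGA, Gly): 3 synonymous substitutions.
Codon 4 (CUG, Leu): 4 synonymous substitutions.
Total: 3 + 3 + 3 + 4 = 13.

13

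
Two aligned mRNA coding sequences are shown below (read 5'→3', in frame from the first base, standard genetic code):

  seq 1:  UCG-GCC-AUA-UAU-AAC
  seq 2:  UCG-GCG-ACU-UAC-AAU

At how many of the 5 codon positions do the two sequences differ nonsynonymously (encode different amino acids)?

1

Codon 1: UCG Ser / UCG Ser — identical.
Codon 2: GCC Ala / GCG Ala — synonymous.
Codon 3: AUA Ile / ACU Thr — nonsynonymous.
Codon 4: UAU Tyr / UAC Tyr — synonymous.
Codon 5: AAC Asn / AAU Asn — synonymous.
Nonsynonymous differences: 1.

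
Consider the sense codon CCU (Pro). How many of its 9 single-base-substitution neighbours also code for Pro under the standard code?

3

Position 1: none → 0 synonymous.
Position 2: none → 0 synonymous.
Position 3: CCC, CCA, CCG → 3 synonymous.
Total: 0 + 0 + 3 = 3.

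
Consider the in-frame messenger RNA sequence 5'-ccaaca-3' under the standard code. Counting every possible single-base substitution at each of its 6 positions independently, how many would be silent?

6

Codon 1 (CCA, Pro): 3 synonymous substitutions.
Codon 2 (ACA, Thr): 3 synonymous substitutions.
Total: 3 + 3 = 6.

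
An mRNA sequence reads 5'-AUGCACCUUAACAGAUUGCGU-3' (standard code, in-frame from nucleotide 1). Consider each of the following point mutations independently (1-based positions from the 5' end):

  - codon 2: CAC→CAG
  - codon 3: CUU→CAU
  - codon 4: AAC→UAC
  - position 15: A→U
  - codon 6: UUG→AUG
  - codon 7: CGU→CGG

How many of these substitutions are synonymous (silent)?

1

Codon 2: CAC (His) → CAG (Gln) — missense.
Codon 3: CUU (Leu) → CAU (His) — missense.
Codon 4: AAC (Asn) → UAC (Tyr) — missense.
Codon 5: AGA (Arg) → AGU (Ser) — missense.
Codon 6: UUG (Leu) → AUG (Met) — missense.
Codon 7: CGU (Arg) → CGG (Arg) — synonymous.
Synonymous: 1 of 6.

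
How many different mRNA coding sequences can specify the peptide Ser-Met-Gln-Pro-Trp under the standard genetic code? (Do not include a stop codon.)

48

Ser: 6 codons.
Met: 1 codon.
Gln: 2 codons.
Pro: 4 codons.
Trp: 1 codon.
6 × 1 × 2 × 4 × 1 = 48.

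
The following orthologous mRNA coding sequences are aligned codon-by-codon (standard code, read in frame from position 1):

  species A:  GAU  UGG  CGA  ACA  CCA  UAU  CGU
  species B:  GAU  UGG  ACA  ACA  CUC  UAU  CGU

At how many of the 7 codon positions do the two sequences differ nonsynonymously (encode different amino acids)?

Codon 1: GAU Asp / GAU Asp — identical.
Codon 2: UGG Trp / UGG Trp — identical.
Codon 3: CGA Arg / ACA Thr — nonsynonymous.
Codon 4: ACA Thr / ACA Thr — identical.
Codon 5: CCA Pro / CUC Leu — nonsynonymous.
Codon 6: UAU Tyr / UAU Tyr — identical.
Codon 7: CGU Arg / CGU Arg — identical.
Nonsynonymous differences: 2.

2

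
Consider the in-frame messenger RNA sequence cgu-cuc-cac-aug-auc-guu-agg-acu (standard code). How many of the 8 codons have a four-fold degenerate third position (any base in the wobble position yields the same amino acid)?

Codon 1 CGU (Arg): third position 4-fold.
Codon 2 CUC (Leu): third position 4-fold.
Codon 3 CAC (His): third position 2-fold.
Codon 4 AUG (Met): third position 1-fold.
Codon 5 AUC (Ile): third position 3-fold.
Codon 6 GUU (Val): third position 4-fold.
Codon 7 AGG (Arg): third position 2-fold.
Codon 8 ACU (Thr): third position 4-fold.
Four-fold degenerate third positions: 4.

4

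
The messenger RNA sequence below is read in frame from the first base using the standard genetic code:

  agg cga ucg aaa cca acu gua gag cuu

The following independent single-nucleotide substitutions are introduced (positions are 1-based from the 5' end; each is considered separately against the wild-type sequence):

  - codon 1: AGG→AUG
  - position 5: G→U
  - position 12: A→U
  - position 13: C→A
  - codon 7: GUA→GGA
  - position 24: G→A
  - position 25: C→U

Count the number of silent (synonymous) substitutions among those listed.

Codon 1: AGG (Arg) → AUG (Met) — missense.
Codon 2: CGA (Arg) → CUA (Leu) — missense.
Codon 4: AAA (Lys) → AAU (Asn) — missense.
Codon 5: CCA (Pro) → ACA (Thr) — missense.
Codon 7: GUA (Val) → GGA (Gly) — missense.
Codon 8: GAG (Glu) → GAA (Glu) — synonymous.
Codon 9: CUU (Leu) → UUU (Phe) — missense.
Synonymous: 1 of 7.

1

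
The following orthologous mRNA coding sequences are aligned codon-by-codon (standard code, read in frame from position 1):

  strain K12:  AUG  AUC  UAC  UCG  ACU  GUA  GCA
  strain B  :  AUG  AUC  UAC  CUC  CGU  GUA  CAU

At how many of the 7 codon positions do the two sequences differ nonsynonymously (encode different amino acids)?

Codon 1: AUG Met / AUG Met — identical.
Codon 2: AUC Ile / AUC Ile — identical.
Codon 3: UAC Tyr / UAC Tyr — identical.
Codon 4: UCG Ser / CUC Leu — nonsynonymous.
Codon 5: ACU Thr / CGU Arg — nonsynonymous.
Codon 6: GUA Val / GUA Val — identical.
Codon 7: GCA Ala / CAU His — nonsynonymous.
Nonsynonymous differences: 3.

3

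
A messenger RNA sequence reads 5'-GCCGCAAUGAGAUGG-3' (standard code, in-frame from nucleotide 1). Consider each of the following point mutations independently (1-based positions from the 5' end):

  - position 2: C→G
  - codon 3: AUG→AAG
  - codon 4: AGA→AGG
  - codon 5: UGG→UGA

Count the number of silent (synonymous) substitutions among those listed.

Codon 1: GCC (Ala) → GGC (Gly) — missense.
Codon 3: AUG (Met) → AAG (Lys) — missense.
Codon 4: AGA (Arg) → AGG (Arg) — synonymous.
Codon 5: UGG (Trp) → UGA (Stop) — nonsense.
Synonymous: 1 of 4.

1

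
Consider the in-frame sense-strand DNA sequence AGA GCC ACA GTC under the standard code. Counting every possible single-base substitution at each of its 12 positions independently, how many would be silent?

11

Codon 1 (AGA, Arg): 2 synonymous substitutions.
Codon 2 (GCC, Ala): 3 synonymous substitutions.
Codon 3 (ACA, Thr): 3 synonymous substitutions.
Codon 4 (GTC, Val): 3 synonymous substitutions.
Total: 2 + 3 + 3 + 3 = 11.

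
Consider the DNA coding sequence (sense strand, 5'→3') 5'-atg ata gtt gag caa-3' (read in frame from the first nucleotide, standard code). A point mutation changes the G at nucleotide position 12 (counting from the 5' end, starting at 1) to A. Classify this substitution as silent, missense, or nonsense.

Position 12 falls in codon 4: GAG → Glu.
After the substitution the codon is GAA → Glu.
Both encode Glu, so the change is synonymous.

silent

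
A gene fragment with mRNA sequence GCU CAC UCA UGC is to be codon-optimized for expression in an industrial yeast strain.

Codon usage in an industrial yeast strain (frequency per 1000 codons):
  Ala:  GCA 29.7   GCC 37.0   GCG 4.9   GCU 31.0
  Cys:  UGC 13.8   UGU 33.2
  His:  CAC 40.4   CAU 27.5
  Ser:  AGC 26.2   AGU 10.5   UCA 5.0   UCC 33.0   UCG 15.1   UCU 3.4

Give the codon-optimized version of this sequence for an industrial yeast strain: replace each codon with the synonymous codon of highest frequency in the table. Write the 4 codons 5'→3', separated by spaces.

Codon 1 (Ala): best is GCC at 37.0.
Codon 2 (His): best is CAC at 40.4.
Codon 3 (Ser): best is UCC at 33.0.
Codon 4 (Cys): best is UGU at 33.2.

GCC CAC UCC UGU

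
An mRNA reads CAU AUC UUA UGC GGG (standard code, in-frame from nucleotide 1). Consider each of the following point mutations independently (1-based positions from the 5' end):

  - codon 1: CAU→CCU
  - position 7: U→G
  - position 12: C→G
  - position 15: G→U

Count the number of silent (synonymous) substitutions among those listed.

1

Codon 1: CAU (His) → CCU (Pro) — missense.
Codon 3: UUA (Leu) → GUA (Val) — missense.
Codon 4: UGC (Cys) → UGG (Trp) — missense.
Codon 5: GGG (Gly) → GGU (Gly) — synonymous.
Synonymous: 1 of 4.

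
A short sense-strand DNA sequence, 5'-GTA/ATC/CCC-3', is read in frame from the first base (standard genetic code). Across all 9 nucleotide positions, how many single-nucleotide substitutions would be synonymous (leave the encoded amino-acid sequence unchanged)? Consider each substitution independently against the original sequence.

8

Codon 1 (GTA, Val): 3 synonymous substitutions.
Codon 2 (ATC, Ile): 2 synonymous substitutions.
Codon 3 (CCC, Pro): 3 synonymous substitutions.
Total: 3 + 2 + 3 = 8.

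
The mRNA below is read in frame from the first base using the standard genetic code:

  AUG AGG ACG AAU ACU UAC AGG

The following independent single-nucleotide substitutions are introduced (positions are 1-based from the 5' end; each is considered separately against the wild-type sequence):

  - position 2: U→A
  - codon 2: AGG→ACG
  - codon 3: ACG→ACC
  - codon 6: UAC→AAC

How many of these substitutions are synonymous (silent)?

Codon 1: AUG (Met) → AAG (Lys) — missense.
Codon 2: AGG (Arg) → ACG (Thr) — missense.
Codon 3: ACG (Thr) → ACC (Thr) — synonymous.
Codon 6: UAC (Tyr) → AAC (Asn) — missense.
Synonymous: 1 of 4.

1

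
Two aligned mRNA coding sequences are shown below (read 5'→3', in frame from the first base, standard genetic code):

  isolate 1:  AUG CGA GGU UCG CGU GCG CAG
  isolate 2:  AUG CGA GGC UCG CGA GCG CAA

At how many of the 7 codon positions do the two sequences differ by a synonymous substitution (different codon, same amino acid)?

3

Codon 1: AUG Met / AUG Met — identical.
Codon 2: CGA Arg / CGA Arg — identical.
Codon 3: GGU Gly / GGC Gly — synonymous.
Codon 4: UCG Ser / UCG Ser — identical.
Codon 5: CGU Arg / CGA Arg — synonymous.
Codon 6: GCG Ala / GCG Ala — identical.
Codon 7: CAG Gln / CAA Gln — synonymous.
Synonymous differences: 3.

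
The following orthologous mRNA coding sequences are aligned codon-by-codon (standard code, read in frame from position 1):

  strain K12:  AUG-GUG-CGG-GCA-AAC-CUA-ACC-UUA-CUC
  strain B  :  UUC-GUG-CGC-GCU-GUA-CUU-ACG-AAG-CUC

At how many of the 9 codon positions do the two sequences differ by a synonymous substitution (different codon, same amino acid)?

4

Codon 1: AUG Met / UUC Phe — nonsynonymous.
Codon 2: GUG Val / GUG Val — identical.
Codon 3: CGG Arg / CGC Arg — synonymous.
Codon 4: GCA Ala / GCU Ala — synonymous.
Codon 5: AAC Asn / GUA Val — nonsynonymous.
Codon 6: CUA Leu / CUU Leu — synonymous.
Codon 7: ACC Thr / ACG Thr — synonymous.
Codon 8: UUA Leu / AAG Lys — nonsynonymous.
Codon 9: CUC Leu / CUC Leu — identical.
Synonymous differences: 4.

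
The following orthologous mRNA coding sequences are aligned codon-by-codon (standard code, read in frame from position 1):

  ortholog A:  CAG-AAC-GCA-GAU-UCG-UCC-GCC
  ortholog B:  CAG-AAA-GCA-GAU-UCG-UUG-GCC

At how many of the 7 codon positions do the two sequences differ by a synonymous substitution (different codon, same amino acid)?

Codon 1: CAG Gln / CAG Gln — identical.
Codon 2: AAC Asn / AAA Lys — nonsynonymous.
Codon 3: GCA Ala / GCA Ala — identical.
Codon 4: GAU Asp / GAU Asp — identical.
Codon 5: UCG Ser / UCG Ser — identical.
Codon 6: UCC Ser / UUG Leu — nonsynonymous.
Codon 7: GCC Ala / GCC Ala — identical.
Synonymous differences: 0.

0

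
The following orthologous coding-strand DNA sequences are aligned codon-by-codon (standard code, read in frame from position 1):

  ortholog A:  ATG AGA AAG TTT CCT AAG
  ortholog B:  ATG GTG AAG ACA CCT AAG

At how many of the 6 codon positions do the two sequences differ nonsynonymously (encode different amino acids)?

2

Codon 1: ATG Met / ATG Met — identical.
Codon 2: AGA Arg / GTG Val — nonsynonymous.
Codon 3: AAG Lys / AAG Lys — identical.
Codon 4: TTT Phe / ACA Thr — nonsynonymous.
Codon 5: CCT Pro / CCT Pro — identical.
Codon 6: AAG Lys / AAG Lys — identical.
Nonsynonymous differences: 2.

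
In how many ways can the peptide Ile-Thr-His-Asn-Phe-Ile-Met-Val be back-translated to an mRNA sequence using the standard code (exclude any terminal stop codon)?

1152

Ile: 3 codons.
Thr: 4 codons.
His: 2 codons.
Asn: 2 codons.
Phe: 2 codons.
Ile: 3 codons.
Met: 1 codon.
Val: 4 codons.
3 × 4 × 2 × 2 × 2 × 3 × 1 × 4 = 1152.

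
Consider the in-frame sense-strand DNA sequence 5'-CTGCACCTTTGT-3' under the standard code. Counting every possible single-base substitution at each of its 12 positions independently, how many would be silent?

9

Codon 1 (CTG, Leu): 4 synonymous substitutions.
Codon 2 (CAC, His): 1 synonymous substitution.
Codon 3 (CTT, Leu): 3 synonymous substitutions.
Codon 4 (TGT, Cys): 1 synonymous substitution.
Total: 4 + 1 + 3 + 1 = 9.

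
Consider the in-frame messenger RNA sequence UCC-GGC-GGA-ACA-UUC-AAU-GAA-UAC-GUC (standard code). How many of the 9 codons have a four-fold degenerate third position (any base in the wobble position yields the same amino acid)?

Codon 1 UCC (Ser): third position 4-fold.
Codon 2 GGC (Gly): third position 4-fold.
Codon 3 GGA (Gly): third position 4-fold.
Codon 4 ACA (Thr): third position 4-fold.
Codon 5 UUC (Phe): third position 2-fold.
Codon 6 AAU (Asn): third position 2-fold.
Codon 7 GAA (Glu): third position 2-fold.
Codon 8 UAC (Tyr): third position 2-fold.
Codon 9 GUC (Val): third position 4-fold.
Four-fold degenerate third positions: 5.

5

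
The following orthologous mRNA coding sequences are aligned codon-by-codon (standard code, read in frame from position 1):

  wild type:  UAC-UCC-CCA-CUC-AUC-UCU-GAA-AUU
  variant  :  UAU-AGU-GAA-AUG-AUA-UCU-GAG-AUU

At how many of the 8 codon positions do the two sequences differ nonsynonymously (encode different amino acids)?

2

Codon 1: UAC Tyr / UAU Tyr — synonymous.
Codon 2: UCC Ser / AGU Ser — synonymous.
Codon 3: CCA Pro / GAA Glu — nonsynonymous.
Codon 4: CUC Leu / AUG Met — nonsynonymous.
Codon 5: AUC Ile / AUA Ile — synonymous.
Codon 6: UCU Ser / UCU Ser — identical.
Codon 7: GAA Glu / GAG Glu — synonymous.
Codon 8: AUU Ile / AUU Ile — identical.
Nonsynonymous differences: 2.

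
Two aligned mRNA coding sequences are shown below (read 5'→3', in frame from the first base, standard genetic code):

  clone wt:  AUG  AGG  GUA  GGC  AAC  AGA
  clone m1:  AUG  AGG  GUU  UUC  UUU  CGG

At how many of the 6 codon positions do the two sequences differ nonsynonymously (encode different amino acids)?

Codon 1: AUG Met / AUG Met — identical.
Codon 2: AGG Arg / AGG Arg — identical.
Codon 3: GUA Val / GUU Val — synonymous.
Codon 4: GGC Gly / UUC Phe — nonsynonymous.
Codon 5: AAC Asn / UUU Phe — nonsynonymous.
Codon 6: AGA Arg / CGG Arg — synonymous.
Nonsynonymous differences: 2.

2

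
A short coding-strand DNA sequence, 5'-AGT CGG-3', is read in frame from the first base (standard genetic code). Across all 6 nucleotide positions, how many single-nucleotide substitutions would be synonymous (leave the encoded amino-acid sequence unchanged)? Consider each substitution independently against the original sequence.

Codon 1 (AGT, Ser): 1 synonymous substitution.
Codon 2 (CGG, Arg): 4 synonymous substitutions.
Total: 1 + 4 = 5.

5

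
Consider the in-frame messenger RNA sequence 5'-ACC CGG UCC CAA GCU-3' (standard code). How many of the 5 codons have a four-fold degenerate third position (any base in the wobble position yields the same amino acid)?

Codon 1 ACC (Thr): third position 4-fold.
Codon 2 CGG (Arg): third position 4-fold.
Codon 3 UCC (Ser): third position 4-fold.
Codon 4 CAA (Gln): third position 2-fold.
Codon 5 GCU (Ala): third position 4-fold.
Four-fold degenerate third positions: 4.

4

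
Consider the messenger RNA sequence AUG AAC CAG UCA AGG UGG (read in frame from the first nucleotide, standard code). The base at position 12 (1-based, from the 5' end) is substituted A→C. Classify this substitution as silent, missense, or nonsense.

silent

Position 12 falls in codon 4: UCA → Ser.
After the substitution the codon is UCC → Ser.
Both encode Ser, so the change is synonymous.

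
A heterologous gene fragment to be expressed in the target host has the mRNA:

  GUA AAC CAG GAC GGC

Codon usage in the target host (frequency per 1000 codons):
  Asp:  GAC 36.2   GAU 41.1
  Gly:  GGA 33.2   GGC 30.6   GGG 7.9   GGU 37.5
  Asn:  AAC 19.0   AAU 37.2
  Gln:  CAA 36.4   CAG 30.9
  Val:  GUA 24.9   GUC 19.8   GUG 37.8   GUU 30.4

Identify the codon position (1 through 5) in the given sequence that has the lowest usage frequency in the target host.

Codon 1 GUA (Val): 24.9 per 1000.
Codon 2 AAC (Asn): 19.0 per 1000.
Codon 3 CAG (Gln): 30.9 per 1000.
Codon 4 GAC (Asp): 36.2 per 1000.
Codon 5 GGC (Gly): 30.6 per 1000.
Lowest frequency is 19.0 at codon 2.

2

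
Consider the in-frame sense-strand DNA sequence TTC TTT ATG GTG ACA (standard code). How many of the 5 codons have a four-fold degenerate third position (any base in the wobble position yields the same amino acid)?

Codon 1 TTC (Phe): third position 2-fold.
Codon 2 TTT (Phe): third position 2-fold.
Codon 3 ATG (Met): third position 1-fold.
Codon 4 GTG (Val): third position 4-fold.
Codon 5 ACA (Thr): third position 4-fold.
Four-fold degenerate third positions: 2.

2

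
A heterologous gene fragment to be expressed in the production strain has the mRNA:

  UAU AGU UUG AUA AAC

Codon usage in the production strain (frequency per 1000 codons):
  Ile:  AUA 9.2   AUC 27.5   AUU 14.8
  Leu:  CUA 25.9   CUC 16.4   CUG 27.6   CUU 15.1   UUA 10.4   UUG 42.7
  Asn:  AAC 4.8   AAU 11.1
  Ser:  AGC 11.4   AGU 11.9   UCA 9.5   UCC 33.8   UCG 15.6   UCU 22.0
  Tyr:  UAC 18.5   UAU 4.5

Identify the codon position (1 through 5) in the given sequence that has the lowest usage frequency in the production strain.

Codon 1 UAU (Tyr): 4.5 per 1000.
Codon 2 AGU (Ser): 11.9 per 1000.
Codon 3 UUG (Leu): 42.7 per 1000.
Codon 4 AUA (Ile): 9.2 per 1000.
Codon 5 AAC (Asn): 4.8 per 1000.
Lowest frequency is 4.5 at codon 1.

1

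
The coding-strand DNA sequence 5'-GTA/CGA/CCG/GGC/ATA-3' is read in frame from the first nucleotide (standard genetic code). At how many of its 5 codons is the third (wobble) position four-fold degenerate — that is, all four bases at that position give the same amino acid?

4

Codon 1 GTA (Val): third position 4-fold.
Codon 2 CGA (Arg): third position 4-fold.
Codon 3 CCG (Pro): third position 4-fold.
Codon 4 GGC (Gly): third position 4-fold.
Codon 5 ATA (Ile): third position 3-fold.
Four-fold degenerate third positions: 4.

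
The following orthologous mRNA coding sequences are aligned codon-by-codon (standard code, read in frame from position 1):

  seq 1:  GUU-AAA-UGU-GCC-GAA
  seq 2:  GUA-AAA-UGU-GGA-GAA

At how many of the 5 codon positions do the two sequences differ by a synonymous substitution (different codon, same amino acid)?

1

Codon 1: GUU Val / GUA Val — synonymous.
Codon 2: AAA Lys / AAA Lys — identical.
Codon 3: UGU Cys / UGU Cys — identical.
Codon 4: GCC Ala / GGA Gly — nonsynonymous.
Codon 5: GAA Glu / GAA Glu — identical.
Synonymous differences: 1.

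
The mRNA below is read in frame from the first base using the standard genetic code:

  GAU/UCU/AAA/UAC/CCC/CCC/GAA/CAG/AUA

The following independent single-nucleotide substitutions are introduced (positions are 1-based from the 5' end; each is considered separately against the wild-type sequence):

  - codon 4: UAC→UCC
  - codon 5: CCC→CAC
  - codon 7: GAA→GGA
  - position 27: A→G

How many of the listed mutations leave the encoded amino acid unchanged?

0

Codon 4: UAC (Tyr) → UCC (Ser) — missense.
Codon 5: CCC (Pro) → CAC (His) — missense.
Codon 7: GAA (Glu) → GGA (Gly) — missense.
Codon 9: AUA (Ile) → AUG (Met) — missense.
Synonymous: 0 of 4.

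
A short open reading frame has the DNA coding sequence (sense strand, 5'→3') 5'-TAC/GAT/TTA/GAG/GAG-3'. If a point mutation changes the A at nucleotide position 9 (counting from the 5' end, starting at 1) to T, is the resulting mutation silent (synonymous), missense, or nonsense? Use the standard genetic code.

Position 9 falls in codon 3: TTA → Leu.
After the substitution the codon is TTT → Phe.
Leu ≠ Phe, so this is a missense mutation.

missense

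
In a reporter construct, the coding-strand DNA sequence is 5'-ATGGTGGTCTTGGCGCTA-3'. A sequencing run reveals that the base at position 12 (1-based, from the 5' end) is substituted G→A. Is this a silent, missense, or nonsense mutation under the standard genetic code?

Position 12 falls in codon 4: TTG → Leu.
After the substitution the codon is TTA → Leu.
Both encode Leu, so the change is synonymous.

silent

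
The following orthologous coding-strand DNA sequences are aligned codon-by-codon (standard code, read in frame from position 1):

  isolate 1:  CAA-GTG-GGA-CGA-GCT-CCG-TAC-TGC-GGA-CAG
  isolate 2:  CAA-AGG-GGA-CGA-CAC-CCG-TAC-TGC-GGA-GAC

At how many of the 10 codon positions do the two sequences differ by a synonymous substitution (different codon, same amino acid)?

0

Codon 1: CAA Gln / CAA Gln — identical.
Codon 2: GTG Val / AGG Arg — nonsynonymous.
Codon 3: GGA Gly / GGA Gly — identical.
Codon 4: CGA Arg / CGA Arg — identical.
Codon 5: GCT Ala / CAC His — nonsynonymous.
Codon 6: CCG Pro / CCG Pro — identical.
Codon 7: TAC Tyr / TAC Tyr — identical.
Codon 8: TGC Cys / TGC Cys — identical.
Codon 9: GGA Gly / GGA Gly — identical.
Codon 10: CAG Gln / GAC Asp — nonsynonymous.
Synonymous differences: 0.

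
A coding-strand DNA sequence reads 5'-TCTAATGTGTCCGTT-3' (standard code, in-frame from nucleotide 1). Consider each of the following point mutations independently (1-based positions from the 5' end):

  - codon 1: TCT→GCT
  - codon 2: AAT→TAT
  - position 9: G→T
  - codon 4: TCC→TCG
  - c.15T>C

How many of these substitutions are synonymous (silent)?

Codon 1: TCT (Ser) → GCT (Ala) — missense.
Codon 2: AAT (Asn) → TAT (Tyr) — missense.
Codon 3: GTG (Val) → GTT (Val) — synonymous.
Codon 4: TCC (Ser) → TCG (Ser) — synonymous.
Codon 5: GTT (Val) → GTC (Val) — synonymous.
Synonymous: 3 of 5.

3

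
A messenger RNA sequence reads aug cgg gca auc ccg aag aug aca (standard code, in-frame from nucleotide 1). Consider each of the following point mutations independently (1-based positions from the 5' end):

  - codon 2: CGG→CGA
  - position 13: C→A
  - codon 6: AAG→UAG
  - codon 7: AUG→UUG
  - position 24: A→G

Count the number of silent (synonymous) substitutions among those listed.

2

Codon 2: CGG (Arg) → CGA (Arg) — synonymous.
Codon 5: CCG (Pro) → ACG (Thr) — missense.
Codon 6: AAG (Lys) → UAG (Stop) — nonsense.
Codon 7: AUG (Met) → UUG (Leu) — missense.
Codon 8: ACA (Thr) → ACG (Thr) — synonymous.
Synonymous: 2 of 5.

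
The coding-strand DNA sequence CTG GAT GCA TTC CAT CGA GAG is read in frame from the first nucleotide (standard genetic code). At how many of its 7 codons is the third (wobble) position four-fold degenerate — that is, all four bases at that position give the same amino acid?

Codon 1 CTG (Leu): third position 4-fold.
Codon 2 GAT (Asp): third position 2-fold.
Codon 3 GCA (Ala): third position 4-fold.
Codon 4 TTC (Phe): third position 2-fold.
Codon 5 CAT (His): third position 2-fold.
Codon 6 CGA (Arg): third position 4-fold.
Codon 7 GAG (Glu): third position 2-fold.
Four-fold degenerate third positions: 3.

3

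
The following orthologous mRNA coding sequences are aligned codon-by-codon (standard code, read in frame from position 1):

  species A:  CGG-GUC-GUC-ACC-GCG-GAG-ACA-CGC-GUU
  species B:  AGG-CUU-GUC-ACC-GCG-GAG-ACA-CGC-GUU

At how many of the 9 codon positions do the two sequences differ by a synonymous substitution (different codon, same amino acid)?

1

Codon 1: CGG Arg / AGG Arg — synonymous.
Codon 2: GUC Val / CUU Leu — nonsynonymous.
Codon 3: GUC Val / GUC Val — identical.
Codon 4: ACC Thr / ACC Thr — identical.
Codon 5: GCG Ala / GCG Ala — identical.
Codon 6: GAG Glu / GAG Glu — identical.
Codon 7: ACA Thr / ACA Thr — identical.
Codon 8: CGC Arg / CGC Arg — identical.
Codon 9: GUU Val / GUU Val — identical.
Synonymous differences: 1.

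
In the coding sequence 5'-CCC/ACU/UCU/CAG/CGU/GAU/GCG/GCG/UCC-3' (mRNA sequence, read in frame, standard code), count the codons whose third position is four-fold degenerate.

Codon 1 CCC (Pro): third position 4-fold.
Codon 2 ACU (Thr): third position 4-fold.
Codon 3 UCU (Ser): third position 4-fold.
Codon 4 CAG (Gln): third position 2-fold.
Codon 5 CGU (Arg): third position 4-fold.
Codon 6 GAU (Asp): third position 2-fold.
Codon 7 GCG (Ala): third position 4-fold.
Codon 8 GCG (Ala): third position 4-fold.
Codon 9 UCC (Ser): third position 4-fold.
Four-fold degenerate third positions: 7.

7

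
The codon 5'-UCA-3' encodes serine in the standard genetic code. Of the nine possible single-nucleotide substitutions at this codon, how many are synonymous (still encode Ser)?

Position 1: none → 0 synonymous.
Position 2: none → 0 synonymous.
Position 3: UCU, UCC, UCG → 3 synonymous.
Total: 0 + 0 + 3 = 3.

3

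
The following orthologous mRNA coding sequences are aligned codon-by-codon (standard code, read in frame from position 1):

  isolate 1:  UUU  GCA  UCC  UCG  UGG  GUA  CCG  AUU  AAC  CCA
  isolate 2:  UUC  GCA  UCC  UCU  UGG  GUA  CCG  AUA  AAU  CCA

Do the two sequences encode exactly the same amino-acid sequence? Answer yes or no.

Codon 1: UUU Phe / UUC Phe — synonymous.
Codon 2: GCA Ala / GCA Ala — identical.
Codon 3: UCC Ser / UCC Ser — identical.
Codon 4: UCG Ser / UCU Ser — synonymous.
Codon 5: UGG Trp / UGG Trp — identical.
Codon 6: GUA Val / GUA Val — identical.
Codon 7: CCG Pro / CCG Pro — identical.
Codon 8: AUU Ile / AUA Ile — synonymous.
Codon 9: AAC Asn / AAU Asn — synonymous.
Codon 10: CCA Pro / CCA Pro — identical.
Nonsynonymous differences: 0 → same protein.

yes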